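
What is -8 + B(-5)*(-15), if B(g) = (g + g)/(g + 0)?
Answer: -38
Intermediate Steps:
B(g) = 2 (B(g) = (2*g)/g = 2)
-8 + B(-5)*(-15) = -8 + 2*(-15) = -8 - 30 = -38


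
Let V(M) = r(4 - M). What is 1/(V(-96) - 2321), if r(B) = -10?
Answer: -1/2331 ≈ -0.00042900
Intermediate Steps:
V(M) = -10
1/(V(-96) - 2321) = 1/(-10 - 2321) = 1/(-2331) = -1/2331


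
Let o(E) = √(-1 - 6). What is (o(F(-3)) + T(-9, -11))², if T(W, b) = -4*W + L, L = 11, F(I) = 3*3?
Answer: (47 + I*√7)² ≈ 2202.0 + 248.7*I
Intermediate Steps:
F(I) = 9
o(E) = I*√7 (o(E) = √(-7) = I*√7)
T(W, b) = 11 - 4*W (T(W, b) = -4*W + 11 = 11 - 4*W)
(o(F(-3)) + T(-9, -11))² = (I*√7 + (11 - 4*(-9)))² = (I*√7 + (11 + 36))² = (I*√7 + 47)² = (47 + I*√7)²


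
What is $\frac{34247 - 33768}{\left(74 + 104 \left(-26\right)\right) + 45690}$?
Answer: $\frac{479}{43060} \approx 0.011124$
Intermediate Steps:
$\frac{34247 - 33768}{\left(74 + 104 \left(-26\right)\right) + 45690} = \frac{479}{\left(74 - 2704\right) + 45690} = \frac{479}{-2630 + 45690} = \frac{479}{43060}$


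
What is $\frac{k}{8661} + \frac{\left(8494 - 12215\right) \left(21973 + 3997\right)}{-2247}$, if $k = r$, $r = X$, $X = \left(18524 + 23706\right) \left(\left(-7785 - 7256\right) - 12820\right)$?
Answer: $- \frac{86038218040}{926727} \approx -92841.0$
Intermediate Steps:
$X = -1176570030$ ($X = 42230 \left(-15041 - 12820\right) = 42230 \left(-27861\right) = -1176570030$)
$r = -1176570030$
$k = -1176570030$
$\frac{k}{8661} + \frac{\left(8494 - 12215\right) \left(21973 + 3997\right)}{-2247} = - \frac{1176570030}{8661} + \frac{\left(8494 - 12215\right) \left(21973 + 3997\right)}{-2247} = \left(-1176570030\right) \frac{1}{8661} + \left(-3721\right) 25970 \left(- \frac{1}{2247}\right) = - \frac{392190010}{2887} - - \frac{13804910}{321} = - \frac{392190010}{2887} + \frac{13804910}{321} = - \frac{86038218040}{926727}$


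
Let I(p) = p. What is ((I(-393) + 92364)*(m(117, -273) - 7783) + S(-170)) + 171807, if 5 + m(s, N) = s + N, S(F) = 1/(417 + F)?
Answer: -180420116798/247 ≈ -7.3045e+8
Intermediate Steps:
m(s, N) = -5 + N + s (m(s, N) = -5 + (s + N) = -5 + (N + s) = -5 + N + s)
((I(-393) + 92364)*(m(117, -273) - 7783) + S(-170)) + 171807 = ((-393 + 92364)*((-5 - 273 + 117) - 7783) + 1/(417 - 170)) + 171807 = (91971*(-161 - 7783) + 1/247) + 171807 = (91971*(-7944) + 1/247) + 171807 = (-730617624 + 1/247) + 171807 = -180462553127/247 + 171807 = -180420116798/247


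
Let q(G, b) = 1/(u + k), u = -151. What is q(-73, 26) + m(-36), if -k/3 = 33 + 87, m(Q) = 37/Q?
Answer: -18943/18396 ≈ -1.0297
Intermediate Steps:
k = -360 (k = -3*(33 + 87) = -3*120 = -360)
q(G, b) = -1/511 (q(G, b) = 1/(-151 - 360) = 1/(-511) = -1/511)
q(-73, 26) + m(-36) = -1/511 + 37/(-36) = -1/511 + 37*(-1/36) = -1/511 - 37/36 = -18943/18396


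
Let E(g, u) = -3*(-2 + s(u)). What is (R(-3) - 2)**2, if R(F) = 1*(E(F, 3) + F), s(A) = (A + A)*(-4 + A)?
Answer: 361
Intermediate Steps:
s(A) = 2*A*(-4 + A) (s(A) = (2*A)*(-4 + A) = 2*A*(-4 + A))
E(g, u) = 6 - 6*u*(-4 + u) (E(g, u) = -3*(-2 + 2*u*(-4 + u)) = 6 - 6*u*(-4 + u))
R(F) = 24 + F (R(F) = 1*((6 - 6*3*(-4 + 3)) + F) = 1*((6 - 6*3*(-1)) + F) = 1*((6 + 18) + F) = 1*(24 + F) = 24 + F)
(R(-3) - 2)**2 = ((24 - 3) - 2)**2 = (21 - 2)**2 = 19**2 = 361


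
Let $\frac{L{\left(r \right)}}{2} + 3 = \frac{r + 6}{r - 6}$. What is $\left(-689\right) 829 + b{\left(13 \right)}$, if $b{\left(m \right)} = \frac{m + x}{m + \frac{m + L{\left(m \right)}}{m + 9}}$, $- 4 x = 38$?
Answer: $- \frac{1193196570}{2089} \approx -5.7118 \cdot 10^{5}$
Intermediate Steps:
$x = - \frac{19}{2}$ ($x = \left(- \frac{1}{4}\right) 38 = - \frac{19}{2} \approx -9.5$)
$L{\left(r \right)} = -6 + \frac{2 \left(6 + r\right)}{-6 + r}$ ($L{\left(r \right)} = -6 + 2 \frac{r + 6}{r - 6} = -6 + 2 \frac{6 + r}{-6 + r} = -6 + \frac{2 \left(6 + r\right)}{-6 + r}$)
$b{\left(m \right)} = \frac{- \frac{19}{2} + m}{m + \frac{m + \frac{4 \left(12 - m\right)}{-6 + m}}{9 + m}}$ ($b{\left(m \right)} = \frac{m - \frac{19}{2}}{m + \frac{m + \frac{4 \left(12 - m\right)}{-6 + m}}{m + 9}} = \frac{- \frac{19}{2} + m}{m + \frac{m + \frac{4 \left(12 - m\right)}{-6 + m}}{9 + m}}$)
$\left(-689\right) 829 + b{\left(13 \right)} = \left(-689\right) 829 + \frac{\left(-6 + 13\right) \left(-171 - 13 + 2 \cdot 13^{2}\right)}{2 \left(48 - 52 + 13 \left(-6 + 13\right) \left(10 + 13\right)\right)} = -571181 + \frac{1}{2} \frac{1}{48 - 52 + 13 \cdot 7 \cdot 23} \cdot 7 \left(-171 - 13 + 2 \cdot 169\right) = -571181 + \frac{1}{2} \frac{1}{48 - 52 + 2093} \cdot 7 \left(-171 - 13 + 338\right) = -571181 + \frac{1}{2} \cdot \frac{1}{2089} \cdot 7 \cdot 154 = -571181 + \frac{539}{2089} = - \frac{1193196570}{2089}$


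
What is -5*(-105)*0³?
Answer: 0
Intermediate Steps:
-5*(-105)*0³ = 525*0 = 0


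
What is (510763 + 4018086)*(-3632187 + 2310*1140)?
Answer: -4523355506163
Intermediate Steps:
(510763 + 4018086)*(-3632187 + 2310*1140) = 4528849*(-3632187 + 2633400) = 4528849*(-998787) = -4523355506163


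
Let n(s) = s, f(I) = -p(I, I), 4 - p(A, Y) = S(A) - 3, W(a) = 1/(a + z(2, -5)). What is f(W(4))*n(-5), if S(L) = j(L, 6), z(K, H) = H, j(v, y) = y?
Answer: 5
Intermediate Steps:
S(L) = 6
W(a) = 1/(-5 + a) (W(a) = 1/(a - 5) = 1/(-5 + a))
p(A, Y) = 1 (p(A, Y) = 4 - (6 - 3) = 4 - 1*3 = 4 - 3 = 1)
f(I) = -1 (f(I) = -1*1 = -1)
f(W(4))*n(-5) = -1*(-5) = 5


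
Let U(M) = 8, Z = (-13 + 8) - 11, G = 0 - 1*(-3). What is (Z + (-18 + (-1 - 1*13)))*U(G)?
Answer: -384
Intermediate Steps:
G = 3 (G = 0 + 3 = 3)
Z = -16 (Z = -5 - 11 = -16)
(Z + (-18 + (-1 - 1*13)))*U(G) = (-16 + (-18 + (-1 - 1*13)))*8 = (-16 + (-18 + (-1 - 13)))*8 = (-16 + (-18 - 14))*8 = (-16 - 32)*8 = -48*8 = -384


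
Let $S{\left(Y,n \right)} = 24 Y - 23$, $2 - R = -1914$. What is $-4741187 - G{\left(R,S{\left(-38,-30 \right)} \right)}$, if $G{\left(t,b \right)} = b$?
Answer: $-4740252$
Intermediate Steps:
$R = 1916$ ($R = 2 - -1914 = 2 + 1914 = 1916$)
$S{\left(Y,n \right)} = -23 + 24 Y$
$-4741187 - G{\left(R,S{\left(-38,-30 \right)} \right)} = -4741187 - \left(-23 + 24 \left(-38\right)\right) = -4741187 - \left(-23 - 912\right) = -4741187 - -935 = -4741187 + 935 = -4740252$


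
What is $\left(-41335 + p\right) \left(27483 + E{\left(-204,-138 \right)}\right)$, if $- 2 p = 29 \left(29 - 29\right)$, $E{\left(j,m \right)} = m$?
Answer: $-1130305575$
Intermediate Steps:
$p = 0$ ($p = - \frac{29 \left(29 - 29\right)}{2} = - \frac{29 \cdot 0}{2} = \left(- \frac{1}{2}\right) 0 = 0$)
$\left(-41335 + p\right) \left(27483 + E{\left(-204,-138 \right)}\right) = \left(-41335 + 0\right) \left(27483 - 138\right) = \left(-41335\right) 27345 = -1130305575$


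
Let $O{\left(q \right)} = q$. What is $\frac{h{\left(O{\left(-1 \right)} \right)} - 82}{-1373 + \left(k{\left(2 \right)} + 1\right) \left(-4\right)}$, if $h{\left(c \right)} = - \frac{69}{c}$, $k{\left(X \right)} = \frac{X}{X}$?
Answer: $\frac{13}{1381} \approx 0.0094135$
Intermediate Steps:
$k{\left(X \right)} = 1$
$\frac{h{\left(O{\left(-1 \right)} \right)} - 82}{-1373 + \left(k{\left(2 \right)} + 1\right) \left(-4\right)} = \frac{- \frac{69}{-1} - 82}{-1373 + \left(1 + 1\right) \left(-4\right)} = \frac{\left(-69\right) \left(-1\right) - 82}{-1373 + 2 \left(-4\right)} = \frac{69 - 82}{-1373 - 8} = - \frac{13}{-1381} = \left(-13\right) \left(- \frac{1}{1381}\right) = \frac{13}{1381}$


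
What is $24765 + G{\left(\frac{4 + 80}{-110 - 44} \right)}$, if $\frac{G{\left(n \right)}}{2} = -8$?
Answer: $24749$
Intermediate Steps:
$G{\left(n \right)} = -16$ ($G{\left(n \right)} = 2 \left(-8\right) = -16$)
$24765 + G{\left(\frac{4 + 80}{-110 - 44} \right)} = 24765 - 16 = 24749$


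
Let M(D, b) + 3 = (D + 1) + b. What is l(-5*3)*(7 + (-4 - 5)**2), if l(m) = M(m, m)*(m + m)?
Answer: 84480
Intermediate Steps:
M(D, b) = -2 + D + b (M(D, b) = -3 + ((D + 1) + b) = -3 + ((1 + D) + b) = -3 + (1 + D + b) = -2 + D + b)
l(m) = 2*m*(-2 + 2*m) (l(m) = (-2 + m + m)*(m + m) = (-2 + 2*m)*(2*m) = 2*m*(-2 + 2*m))
l(-5*3)*(7 + (-4 - 5)**2) = (4*(-5*3)*(-1 - 5*3))*(7 + (-4 - 5)**2) = (4*(-15)*(-1 - 15))*(7 + (-9)**2) = (4*(-15)*(-16))*(7 + 81) = 960*88 = 84480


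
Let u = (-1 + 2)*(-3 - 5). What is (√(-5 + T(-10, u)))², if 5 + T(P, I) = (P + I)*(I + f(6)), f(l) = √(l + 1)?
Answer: 134 - 18*√7 ≈ 86.376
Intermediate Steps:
f(l) = √(1 + l)
u = -8 (u = 1*(-8) = -8)
T(P, I) = -5 + (I + P)*(I + √7) (T(P, I) = -5 + (P + I)*(I + √(1 + 6)) = -5 + (I + P)*(I + √7))
(√(-5 + T(-10, u)))² = (√(-5 + (-5 + (-8)² - 8*(-10) - 8*√7 - 10*√7)))² = (√(-5 + (-5 + 64 + 80 - 8*√7 - 10*√7)))² = (√(-5 + (139 - 18*√7)))² = (√(134 - 18*√7))² = 134 - 18*√7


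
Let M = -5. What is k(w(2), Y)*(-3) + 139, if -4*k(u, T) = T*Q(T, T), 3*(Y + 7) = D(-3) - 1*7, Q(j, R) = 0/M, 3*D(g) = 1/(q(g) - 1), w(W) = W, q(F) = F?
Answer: 139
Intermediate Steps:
D(g) = 1/(3*(-1 + g)) (D(g) = 1/(3*(g - 1)) = 1/(3*(-1 + g)))
Q(j, R) = 0 (Q(j, R) = 0/(-5) = 0*(-1/5) = 0)
Y = -337/36 (Y = -7 + (1/(3*(-1 - 3)) - 1*7)/3 = -7 + ((1/3)/(-4) - 7)/3 = -7 + ((1/3)*(-1/4) - 7)/3 = -7 + (-1/12 - 7)/3 = -7 + (1/3)*(-85/12) = -7 - 85/36 = -337/36 ≈ -9.3611)
k(u, T) = 0 (k(u, T) = -T*0/4 = -1/4*0 = 0)
k(w(2), Y)*(-3) + 139 = 0*(-3) + 139 = 0 + 139 = 139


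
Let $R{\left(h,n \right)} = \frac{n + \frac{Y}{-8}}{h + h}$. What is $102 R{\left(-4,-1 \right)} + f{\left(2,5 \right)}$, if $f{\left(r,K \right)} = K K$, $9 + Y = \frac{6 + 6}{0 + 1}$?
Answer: $\frac{1361}{32} \approx 42.531$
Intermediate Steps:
$Y = 3$ ($Y = -9 + \frac{6 + 6}{0 + 1} = -9 + \frac{12}{1} = -9 + 12 \cdot 1 = -9 + 12 = 3$)
$R{\left(h,n \right)} = \frac{- \frac{3}{8} + n}{2 h}$ ($R{\left(h,n \right)} = \frac{n + \frac{3}{-8}}{h + h} = \frac{n + 3 \left(- \frac{1}{8}\right)}{2 h} = \left(n - \frac{3}{8}\right) \frac{1}{2 h} = \left(- \frac{3}{8} + n\right) \frac{1}{2 h} = \frac{- \frac{3}{8} + n}{2 h}$)
$f{\left(r,K \right)} = K^{2}$
$102 R{\left(-4,-1 \right)} + f{\left(2,5 \right)} = 102 \frac{-3 + 8 \left(-1\right)}{16 \left(-4\right)} + 5^{2} = 102 \cdot \frac{1}{16} \left(- \frac{1}{4}\right) \left(-3 - 8\right) + 25 = 102 \cdot \frac{1}{16} \left(- \frac{1}{4}\right) \left(-11\right) + 25 = 102 \cdot \frac{11}{64} + 25 = \frac{561}{32} + 25 = \frac{1361}{32}$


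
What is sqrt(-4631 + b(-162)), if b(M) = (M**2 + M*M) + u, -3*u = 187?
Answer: 2*sqrt(107538)/3 ≈ 218.62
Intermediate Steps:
u = -187/3 (u = -1/3*187 = -187/3 ≈ -62.333)
b(M) = -187/3 + 2*M**2 (b(M) = (M**2 + M*M) - 187/3 = (M**2 + M**2) - 187/3 = 2*M**2 - 187/3 = -187/3 + 2*M**2)
sqrt(-4631 + b(-162)) = sqrt(-4631 + (-187/3 + 2*(-162)**2)) = sqrt(-4631 + (-187/3 + 2*26244)) = sqrt(-4631 + (-187/3 + 52488)) = sqrt(-4631 + 157277/3) = sqrt(143384/3) = 2*sqrt(107538)/3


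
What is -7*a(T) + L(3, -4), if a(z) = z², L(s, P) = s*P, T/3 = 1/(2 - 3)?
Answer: -75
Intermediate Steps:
T = -3 (T = 3/(2 - 3) = 3/(-1) = 3*(-1) = -3)
L(s, P) = P*s
-7*a(T) + L(3, -4) = -7*(-3)² - 4*3 = -7*9 - 12 = -63 - 12 = -75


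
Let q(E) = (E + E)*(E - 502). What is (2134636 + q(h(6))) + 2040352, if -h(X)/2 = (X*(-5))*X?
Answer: 4072748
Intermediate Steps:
h(X) = 10*X² (h(X) = -2*X*(-5)*X = -2*(-5*X)*X = -(-10)*X² = 10*X²)
q(E) = 2*E*(-502 + E) (q(E) = (2*E)*(-502 + E) = 2*E*(-502 + E))
(2134636 + q(h(6))) + 2040352 = (2134636 + 2*(10*6²)*(-502 + 10*6²)) + 2040352 = (2134636 + 2*(10*36)*(-502 + 10*36)) + 2040352 = (2134636 + 2*360*(-502 + 360)) + 2040352 = (2134636 + 2*360*(-142)) + 2040352 = (2134636 - 102240) + 2040352 = 2032396 + 2040352 = 4072748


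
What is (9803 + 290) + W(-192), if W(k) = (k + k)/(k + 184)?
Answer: 10141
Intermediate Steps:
W(k) = 2*k/(184 + k) (W(k) = (2*k)/(184 + k) = 2*k/(184 + k))
(9803 + 290) + W(-192) = (9803 + 290) + 2*(-192)/(184 - 192) = 10093 + 2*(-192)/(-8) = 10093 + 2*(-192)*(-1/8) = 10093 + 48 = 10141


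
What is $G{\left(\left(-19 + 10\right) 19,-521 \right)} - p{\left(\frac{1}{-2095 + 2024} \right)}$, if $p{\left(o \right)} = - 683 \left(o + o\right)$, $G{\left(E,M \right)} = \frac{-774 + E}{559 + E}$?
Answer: $- \frac{597103}{27548} \approx -21.675$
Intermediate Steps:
$G{\left(E,M \right)} = \frac{-774 + E}{559 + E}$
$p{\left(o \right)} = - 1366 o$ ($p{\left(o \right)} = - 683 \cdot 2 o = - 1366 o$)
$G{\left(\left(-19 + 10\right) 19,-521 \right)} - p{\left(\frac{1}{-2095 + 2024} \right)} = \frac{-774 + \left(-19 + 10\right) 19}{559 + \left(-19 + 10\right) 19} - - \frac{1366}{-2095 + 2024} = \frac{-774 - 171}{559 - 171} - - \frac{1366}{-71} = \frac{-774 - 171}{559 - 171} - \left(-1366\right) \left(- \frac{1}{71}\right) = \frac{1}{388} \left(-945\right) - \frac{1366}{71} = - \frac{945}{388} - \frac{1366}{71} = - \frac{597103}{27548}$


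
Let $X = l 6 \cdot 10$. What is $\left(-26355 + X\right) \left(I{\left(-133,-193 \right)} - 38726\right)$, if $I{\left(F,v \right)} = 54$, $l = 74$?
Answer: $847496880$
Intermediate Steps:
$X = 4440$ ($X = 74 \cdot 6 \cdot 10 = 74 \cdot 60 = 4440$)
$\left(-26355 + X\right) \left(I{\left(-133,-193 \right)} - 38726\right) = \left(-26355 + 4440\right) \left(54 - 38726\right) = \left(-21915\right) \left(-38672\right) = 847496880$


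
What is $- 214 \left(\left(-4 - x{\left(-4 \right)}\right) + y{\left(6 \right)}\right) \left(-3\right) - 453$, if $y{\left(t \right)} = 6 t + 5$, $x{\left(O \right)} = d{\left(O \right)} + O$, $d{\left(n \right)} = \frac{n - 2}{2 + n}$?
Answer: $23943$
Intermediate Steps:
$d{\left(n \right)} = \frac{-2 + n}{2 + n}$
$x{\left(O \right)} = O + \frac{-2 + O}{2 + O}$ ($x{\left(O \right)} = \frac{-2 + O}{2 + O} + O = O + \frac{-2 + O}{2 + O}$)
$y{\left(t \right)} = 5 + 6 t$
$- 214 \left(\left(-4 - x{\left(-4 \right)}\right) + y{\left(6 \right)}\right) \left(-3\right) - 453 = - 214 \left(\left(-4 - \frac{-2 - 4 - 4 \left(2 - 4\right)}{2 - 4}\right) + \left(5 + 6 \cdot 6\right)\right) \left(-3\right) - 453 = - 214 \left(\left(-4 - \frac{-2 - 4 - -8}{-2}\right) + \left(5 + 36\right)\right) \left(-3\right) - 453 = - 214 \left(\left(-4 - - \frac{-2 - 4 + 8}{2}\right) + 41\right) \left(-3\right) - 453 = - 214 \left(\left(-4 - \left(- \frac{1}{2}\right) 2\right) + 41\right) \left(-3\right) - 453 = - 214 \left(\left(-4 - -1\right) + 41\right) \left(-3\right) - 453 = - 214 \left(\left(-4 + 1\right) + 41\right) \left(-3\right) - 453 = - 214 \left(-3 + 41\right) \left(-3\right) - 453 = - 214 \cdot 38 \left(-3\right) - 453 = \left(-214\right) \left(-114\right) - 453 = 24396 - 453 = 23943$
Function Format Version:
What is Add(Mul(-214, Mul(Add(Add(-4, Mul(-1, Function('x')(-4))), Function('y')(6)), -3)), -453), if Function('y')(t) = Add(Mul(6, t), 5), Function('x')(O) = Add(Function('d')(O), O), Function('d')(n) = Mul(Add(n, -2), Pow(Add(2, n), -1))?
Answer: 23943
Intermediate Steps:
Function('d')(n) = Mul(Pow(Add(2, n), -1), Add(-2, n)) (Function('d')(n) = Mul(Add(-2, n), Pow(Add(2, n), -1)) = Mul(Pow(Add(2, n), -1), Add(-2, n)))
Function('x')(O) = Add(O, Mul(Pow(Add(2, O), -1), Add(-2, O))) (Function('x')(O) = Add(Mul(Pow(Add(2, O), -1), Add(-2, O)), O) = Add(O, Mul(Pow(Add(2, O), -1), Add(-2, O))))
Function('y')(t) = Add(5, Mul(6, t))
Add(Mul(-214, Mul(Add(Add(-4, Mul(-1, Function('x')(-4))), Function('y')(6)), -3)), -453) = Add(Mul(-214, Mul(Add(Add(-4, Mul(-1, Mul(Pow(Add(2, -4), -1), Add(-2, -4, Mul(-4, Add(2, -4)))))), Add(5, Mul(6, 6))), -3)), -453) = Add(Mul(-214, Mul(Add(Add(-4, Mul(-1, Mul(Pow(-2, -1), Add(-2, -4, Mul(-4, -2))))), Add(5, 36)), -3)), -453) = Add(Mul(-214, Mul(Add(Add(-4, Mul(-1, Mul(Rational(-1, 2), Add(-2, -4, 8)))), 41), -3)), -453) = Add(Mul(-214, Mul(Add(Add(-4, Mul(-1, Mul(Rational(-1, 2), 2))), 41), -3)), -453) = Add(Mul(-214, Mul(Add(Add(-4, Mul(-1, -1)), 41), -3)), -453) = Add(Mul(-214, Mul(Add(Add(-4, 1), 41), -3)), -453) = Add(Mul(-214, Mul(Add(-3, 41), -3)), -453) = Add(Mul(-214, Mul(38, -3)), -453) = Add(Mul(-214, -114), -453) = Add(24396, -453) = 23943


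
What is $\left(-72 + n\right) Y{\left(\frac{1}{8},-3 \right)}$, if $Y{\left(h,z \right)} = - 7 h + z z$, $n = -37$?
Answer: $- \frac{7085}{8} \approx -885.63$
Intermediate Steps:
$Y{\left(h,z \right)} = z^{2} - 7 h$ ($Y{\left(h,z \right)} = - 7 h + z^{2} = z^{2} - 7 h$)
$\left(-72 + n\right) Y{\left(\frac{1}{8},-3 \right)} = \left(-72 - 37\right) \left(\left(-3\right)^{2} - \frac{7}{8}\right) = - 109 \left(9 - \frac{7}{8}\right) = \left(-109\right) \frac{65}{8} = - \frac{7085}{8}$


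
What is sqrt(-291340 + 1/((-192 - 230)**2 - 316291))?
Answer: I*sqrt(5564936280645867)/138207 ≈ 539.76*I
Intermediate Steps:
sqrt(-291340 + 1/((-192 - 230)**2 - 316291)) = sqrt(-291340 + 1/((-422)**2 - 316291)) = sqrt(-291340 + 1/(178084 - 316291)) = sqrt(-291340 + 1/(-138207)) = sqrt(-291340 - 1/138207) = sqrt(-40265227381/138207) = I*sqrt(5564936280645867)/138207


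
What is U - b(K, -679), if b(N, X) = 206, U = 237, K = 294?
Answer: 31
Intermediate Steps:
U - b(K, -679) = 237 - 1*206 = 237 - 206 = 31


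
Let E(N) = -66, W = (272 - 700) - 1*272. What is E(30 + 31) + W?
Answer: -766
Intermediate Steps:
W = -700 (W = -428 - 272 = -700)
E(30 + 31) + W = -66 - 700 = -766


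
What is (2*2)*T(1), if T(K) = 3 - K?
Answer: 8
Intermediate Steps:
(2*2)*T(1) = (2*2)*(3 - 1*1) = 4*(3 - 1) = 4*2 = 8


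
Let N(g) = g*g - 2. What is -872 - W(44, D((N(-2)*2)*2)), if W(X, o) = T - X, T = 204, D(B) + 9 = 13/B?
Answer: -1032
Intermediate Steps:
N(g) = -2 + g² (N(g) = g² - 2 = -2 + g²)
D(B) = -9 + 13/B
W(X, o) = 204 - X
-872 - W(44, D((N(-2)*2)*2)) = -872 - (204 - 1*44) = -872 - (204 - 44) = -872 - 1*160 = -872 - 160 = -1032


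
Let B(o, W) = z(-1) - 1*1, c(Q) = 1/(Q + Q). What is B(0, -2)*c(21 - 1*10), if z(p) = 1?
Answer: 0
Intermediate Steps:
c(Q) = 1/(2*Q)
B(o, W) = 0 (B(o, W) = 1 - 1*1 = 1 - 1 = 0)
B(0, -2)*c(21 - 1*10) = 0*(1/(2*(21 - 1*10))) = 0*(1/(2*(21 - 10))) = 0*((1/2)/11) = 0*((1/2)*(1/11)) = 0*(1/22) = 0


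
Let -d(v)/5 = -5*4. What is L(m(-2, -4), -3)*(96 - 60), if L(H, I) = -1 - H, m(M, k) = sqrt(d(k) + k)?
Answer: -36 - 144*sqrt(6) ≈ -388.73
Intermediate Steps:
d(v) = 100 (d(v) = -(-25)*4 = -5*(-20) = 100)
m(M, k) = sqrt(100 + k)
L(m(-2, -4), -3)*(96 - 60) = (-1 - sqrt(100 - 4))*(96 - 60) = (-1 - sqrt(96))*36 = (-1 - 4*sqrt(6))*36 = -36 - 144*sqrt(6)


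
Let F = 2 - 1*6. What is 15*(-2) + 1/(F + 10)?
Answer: -179/6 ≈ -29.833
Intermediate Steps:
F = -4 (F = 2 - 6 = -4)
15*(-2) + 1/(F + 10) = 15*(-2) + 1/(-4 + 10) = -30 + 1/6 = -30 + ⅙ = -179/6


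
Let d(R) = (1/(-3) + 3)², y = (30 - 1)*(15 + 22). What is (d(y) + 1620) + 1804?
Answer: 30880/9 ≈ 3431.1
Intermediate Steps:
y = 1073 (y = 29*37 = 1073)
d(R) = 64/9 (d(R) = (-⅓ + 3)² = (8/3)² = 64/9)
(d(y) + 1620) + 1804 = (64/9 + 1620) + 1804 = 14644/9 + 1804 = 30880/9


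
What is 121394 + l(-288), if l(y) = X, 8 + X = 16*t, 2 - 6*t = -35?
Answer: 364454/3 ≈ 1.2148e+5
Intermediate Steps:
t = 37/6 (t = 1/3 - 1/6*(-35) = 1/3 + 35/6 = 37/6 ≈ 6.1667)
X = 272/3 (X = -8 + 16*(37/6) = -8 + 296/3 = 272/3 ≈ 90.667)
l(y) = 272/3
121394 + l(-288) = 121394 + 272/3 = 364454/3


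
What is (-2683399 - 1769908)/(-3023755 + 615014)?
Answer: 4453307/2408741 ≈ 1.8488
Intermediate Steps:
(-2683399 - 1769908)/(-3023755 + 615014) = -4453307/(-2408741) = -4453307*(-1/2408741) = 4453307/2408741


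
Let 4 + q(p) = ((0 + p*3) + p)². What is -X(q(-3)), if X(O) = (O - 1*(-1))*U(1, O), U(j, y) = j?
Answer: -141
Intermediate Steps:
q(p) = -4 + 16*p² (q(p) = -4 + ((0 + p*3) + p)² = -4 + ((0 + 3*p) + p)² = -4 + (3*p + p)² = -4 + (4*p)² = -4 + 16*p²)
X(O) = 1 + O (X(O) = (O - 1*(-1))*1 = (O + 1)*1 = (1 + O)*1 = 1 + O)
-X(q(-3)) = -(1 + (-4 + 16*(-3)²)) = -(1 + (-4 + 16*9)) = -(1 + (-4 + 144)) = -(1 + 140) = -1*141 = -141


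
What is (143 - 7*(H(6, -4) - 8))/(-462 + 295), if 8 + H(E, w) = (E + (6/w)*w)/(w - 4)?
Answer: -531/334 ≈ -1.5898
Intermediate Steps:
H(E, w) = -8 + (6 + E)/(-4 + w) (H(E, w) = -8 + (E + (6/w)*w)/(w - 4) = -8 + (E + 6)/(-4 + w) = -8 + (6 + E)/(-4 + w))
(143 - 7*(H(6, -4) - 8))/(-462 + 295) = (143 - 7*((38 + 6 - 8*(-4))/(-4 - 4) - 8))/(-462 + 295) = (143 - 7*((38 + 6 + 32)/(-8) - 8))/(-167) = (143 - 7*(-⅛*76 - 8))*(-1/167) = (143 - 7*(-19/2 - 8))*(-1/167) = (143 - 7*(-35/2))*(-1/167) = (143 + 245/2)*(-1/167) = (531/2)*(-1/167) = -531/334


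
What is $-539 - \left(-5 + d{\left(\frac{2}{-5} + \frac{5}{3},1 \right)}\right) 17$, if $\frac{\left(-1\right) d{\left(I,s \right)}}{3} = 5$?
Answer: $-199$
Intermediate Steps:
$d{\left(I,s \right)} = -15$ ($d{\left(I,s \right)} = \left(-3\right) 5 = -15$)
$-539 - \left(-5 + d{\left(\frac{2}{-5} + \frac{5}{3},1 \right)}\right) 17 = -539 - \left(-5 - 15\right) 17 = -539 - \left(-20\right) 17 = -539 - -340 = -539 + 340 = -199$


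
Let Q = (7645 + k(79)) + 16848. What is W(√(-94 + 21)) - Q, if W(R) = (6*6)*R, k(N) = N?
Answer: -24572 + 36*I*√73 ≈ -24572.0 + 307.58*I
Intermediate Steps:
W(R) = 36*R
Q = 24572 (Q = (7645 + 79) + 16848 = 7724 + 16848 = 24572)
W(√(-94 + 21)) - Q = 36*√(-94 + 21) - 1*24572 = 36*√(-73) - 24572 = 36*(I*√73) - 24572 = 36*I*√73 - 24572 = -24572 + 36*I*√73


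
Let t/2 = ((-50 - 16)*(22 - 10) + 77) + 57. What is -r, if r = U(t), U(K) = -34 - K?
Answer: -1282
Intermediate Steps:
t = -1316 (t = 2*(((-50 - 16)*(22 - 10) + 77) + 57) = 2*((-66*12 + 77) + 57) = 2*((-792 + 77) + 57) = 2*(-715 + 57) = 2*(-658) = -1316)
r = 1282 (r = -34 - 1*(-1316) = -34 + 1316 = 1282)
-r = -1*1282 = -1282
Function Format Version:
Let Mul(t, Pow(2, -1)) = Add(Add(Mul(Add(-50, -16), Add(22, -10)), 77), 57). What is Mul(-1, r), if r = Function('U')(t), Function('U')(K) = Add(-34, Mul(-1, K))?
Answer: -1282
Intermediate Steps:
t = -1316 (t = Mul(2, Add(Add(Mul(Add(-50, -16), Add(22, -10)), 77), 57)) = Mul(2, Add(Add(Mul(-66, 12), 77), 57)) = Mul(2, Add(Add(-792, 77), 57)) = Mul(2, Add(-715, 57)) = Mul(2, -658) = -1316)
r = 1282 (r = Add(-34, Mul(-1, -1316)) = Add(-34, 1316) = 1282)
Mul(-1, r) = Mul(-1, 1282) = -1282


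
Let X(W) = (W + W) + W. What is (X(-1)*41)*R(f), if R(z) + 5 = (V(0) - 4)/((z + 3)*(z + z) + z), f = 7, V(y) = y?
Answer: 30299/49 ≈ 618.35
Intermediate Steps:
X(W) = 3*W (X(W) = 2*W + W = 3*W)
R(z) = -5 - 4/(z + 2*z*(3 + z)) (R(z) = -5 + (0 - 4)/((z + 3)*(z + z) + z) = -5 - 4/((3 + z)*(2*z) + z) = -5 - 4/(2*z*(3 + z) + z) = -5 - 4/(z + 2*z*(3 + z)))
(X(-1)*41)*R(f) = ((3*(-1))*41)*((-4 - 35*7 - 10*7²)/(7*(7 + 2*7))) = (-3*41)*((-4 - 245 - 10*49)/(7*(7 + 14))) = -123*(-4 - 245 - 490)/(7*21) = -123*(-739)/(7*21) = -123*(-739/147) = 30299/49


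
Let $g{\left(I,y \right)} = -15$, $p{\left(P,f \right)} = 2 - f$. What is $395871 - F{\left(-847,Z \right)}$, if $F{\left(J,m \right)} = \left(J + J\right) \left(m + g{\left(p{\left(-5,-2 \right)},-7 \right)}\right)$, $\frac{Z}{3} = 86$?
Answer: $807513$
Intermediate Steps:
$Z = 258$ ($Z = 3 \cdot 86 = 258$)
$F{\left(J,m \right)} = 2 J \left(-15 + m\right)$ ($F{\left(J,m \right)} = \left(J + J\right) \left(m - 15\right) = 2 J \left(-15 + m\right)$)
$395871 - F{\left(-847,Z \right)} = 395871 - 2 \left(-847\right) \left(-15 + 258\right) = 395871 - 2 \left(-847\right) 243 = 395871 - -411642 = 395871 + 411642 = 807513$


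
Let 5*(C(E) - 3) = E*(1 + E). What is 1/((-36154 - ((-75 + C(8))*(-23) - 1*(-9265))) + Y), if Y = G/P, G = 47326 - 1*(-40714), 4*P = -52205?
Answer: -52205/2440612239 ≈ -2.1390e-5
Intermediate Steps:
P = -52205/4 (P = (¼)*(-52205) = -52205/4 ≈ -13051.)
G = 88040 (G = 47326 + 40714 = 88040)
Y = -70432/10441 (Y = 88040/(-52205/4) = 88040*(-4/52205) = -70432/10441 ≈ -6.7457)
C(E) = 3 + E*(1 + E)/5 (C(E) = 3 + (E*(1 + E))/5 = 3 + E*(1 + E)/5)
1/((-36154 - ((-75 + C(8))*(-23) - 1*(-9265))) + Y) = 1/((-36154 - ((-75 + (3 + (⅕)*8 + (⅕)*8²))*(-23) - 1*(-9265))) - 70432/10441) = 1/((-36154 - ((-75 + (3 + 8/5 + (⅕)*64))*(-23) + 9265)) - 70432/10441) = 1/((-36154 - ((-75 + (3 + 8/5 + 64/5))*(-23) + 9265)) - 70432/10441) = 1/((-36154 - ((-75 + 87/5)*(-23) + 9265)) - 70432/10441) = 1/((-36154 - (-288/5*(-23) + 9265)) - 70432/10441) = 1/((-36154 - (6624/5 + 9265)) - 70432/10441) = 1/((-36154 - 1*52949/5) - 70432/10441) = 1/((-36154 - 52949/5) - 70432/10441) = 1/(-233719/5 - 70432/10441) = 1/(-2440612239/52205) = -52205/2440612239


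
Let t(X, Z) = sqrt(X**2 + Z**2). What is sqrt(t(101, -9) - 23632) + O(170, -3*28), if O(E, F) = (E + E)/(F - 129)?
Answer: -340/213 + I*sqrt(23632 - sqrt(10282)) ≈ -1.5962 + 153.4*I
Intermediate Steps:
O(E, F) = 2*E/(-129 + F) (O(E, F) = (2*E)/(-129 + F) = 2*E/(-129 + F))
sqrt(t(101, -9) - 23632) + O(170, -3*28) = sqrt(sqrt(101**2 + (-9)**2) - 23632) + 2*170/(-129 - 3*28) = sqrt(sqrt(10201 + 81) - 23632) + 2*170/(-129 - 84) = sqrt(sqrt(10282) - 23632) + 2*170/(-213) = sqrt(-23632 + sqrt(10282)) + 2*170*(-1/213) = sqrt(-23632 + sqrt(10282)) - 340/213 = -340/213 + sqrt(-23632 + sqrt(10282))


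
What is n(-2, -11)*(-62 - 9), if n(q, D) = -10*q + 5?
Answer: -1775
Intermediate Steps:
n(q, D) = 5 - 10*q
n(-2, -11)*(-62 - 9) = (5 - 10*(-2))*(-62 - 9) = (5 + 20)*(-71) = 25*(-71) = -1775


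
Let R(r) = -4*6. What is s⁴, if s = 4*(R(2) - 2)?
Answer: 116985856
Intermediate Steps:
R(r) = -24
s = -104 (s = 4*(-24 - 2) = 4*(-26) = -104)
s⁴ = (-104)⁴ = 116985856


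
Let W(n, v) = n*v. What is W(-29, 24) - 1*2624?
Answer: -3320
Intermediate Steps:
W(-29, 24) - 1*2624 = -29*24 - 1*2624 = -696 - 2624 = -3320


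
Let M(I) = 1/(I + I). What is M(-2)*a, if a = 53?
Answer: -53/4 ≈ -13.250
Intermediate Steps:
M(I) = 1/(2*I)
M(-2)*a = ((½)/(-2))*53 = ((½)*(-½))*53 = -¼*53 = -53/4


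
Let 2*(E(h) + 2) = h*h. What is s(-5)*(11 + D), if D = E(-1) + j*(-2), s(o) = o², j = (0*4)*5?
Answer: 475/2 ≈ 237.50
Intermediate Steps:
E(h) = -2 + h²/2 (E(h) = -2 + (h*h)/2 = -2 + h²/2)
j = 0 (j = 0*5 = 0)
D = -3/2 (D = (-2 + (½)*(-1)²) + 0*(-2) = (-2 + (½)*1) + 0 = (-2 + ½) + 0 = -3/2 + 0 = -3/2 ≈ -1.5000)
s(-5)*(11 + D) = (-5)²*(11 - 3/2) = 25*(19/2) = 475/2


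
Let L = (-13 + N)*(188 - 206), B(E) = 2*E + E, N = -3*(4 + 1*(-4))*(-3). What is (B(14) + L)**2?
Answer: 76176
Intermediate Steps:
N = 0 (N = -3*(4 - 4)*(-3) = -3*0*(-3) = 0*(-3) = 0)
B(E) = 3*E
L = 234 (L = (-13 + 0)*(188 - 206) = -13*(-18) = 234)
(B(14) + L)**2 = (3*14 + 234)**2 = (42 + 234)**2 = 276**2 = 76176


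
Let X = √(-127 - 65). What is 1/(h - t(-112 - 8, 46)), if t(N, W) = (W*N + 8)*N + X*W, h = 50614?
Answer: I/(2*(-305413*I + 184*√3)) ≈ -1.6371e-6 + 1.7083e-9*I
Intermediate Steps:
X = 8*I*√3 (X = √(-192) = 8*I*√3 ≈ 13.856*I)
t(N, W) = N*(8 + N*W) + 8*I*W*√3 (t(N, W) = (W*N + 8)*N + (8*I*√3)*W = (N*W + 8)*N + 8*I*W*√3 = (8 + N*W)*N + 8*I*W*√3 = N*(8 + N*W) + 8*I*W*√3)
1/(h - t(-112 - 8, 46)) = 1/(50614 - (8*(-112 - 8) + 46*(-112 - 8)² + 8*I*46*√3)) = 1/(50614 - (8*(-120) + 46*(-120)² + 368*I*√3)) = 1/(50614 - (-960 + 46*14400 + 368*I*√3)) = 1/(50614 - (-960 + 662400 + 368*I*√3)) = 1/(50614 - (661440 + 368*I*√3)) = 1/(50614 + (-661440 - 368*I*√3)) = 1/(-610826 - 368*I*√3)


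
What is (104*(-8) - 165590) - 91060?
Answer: -257482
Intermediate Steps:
(104*(-8) - 165590) - 91060 = (-832 - 165590) - 91060 = -166422 - 91060 = -257482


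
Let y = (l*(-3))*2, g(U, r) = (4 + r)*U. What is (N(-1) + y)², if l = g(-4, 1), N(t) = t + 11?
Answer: 16900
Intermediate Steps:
N(t) = 11 + t
g(U, r) = U*(4 + r)
l = -20 (l = -4*(4 + 1) = -4*5 = -20)
y = 120 (y = -20*(-3)*2 = 60*2 = 120)
(N(-1) + y)² = ((11 - 1) + 120)² = (10 + 120)² = 130² = 16900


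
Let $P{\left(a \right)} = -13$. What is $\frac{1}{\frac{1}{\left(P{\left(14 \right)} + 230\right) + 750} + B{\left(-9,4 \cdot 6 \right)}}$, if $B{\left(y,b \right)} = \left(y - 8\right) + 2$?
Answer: $- \frac{967}{14504} \approx -0.066671$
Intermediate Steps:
$B{\left(y,b \right)} = -6 + y$ ($B{\left(y,b \right)} = \left(-8 + y\right) + 2 = -6 + y$)
$\frac{1}{\frac{1}{\left(P{\left(14 \right)} + 230\right) + 750} + B{\left(-9,4 \cdot 6 \right)}} = \frac{1}{\frac{1}{\left(-13 + 230\right) + 750} - 15} = \frac{1}{\frac{1}{217 + 750} - 15} = \frac{1}{\frac{1}{967} - 15} = \frac{1}{- \frac{14504}{967}} = - \frac{967}{14504}$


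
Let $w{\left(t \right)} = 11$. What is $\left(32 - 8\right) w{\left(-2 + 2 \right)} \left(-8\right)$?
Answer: $-2112$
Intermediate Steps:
$\left(32 - 8\right) w{\left(-2 + 2 \right)} \left(-8\right) = \left(32 - 8\right) 11 \left(-8\right) = 24 \cdot 11 \left(-8\right) = 264 \left(-8\right) = -2112$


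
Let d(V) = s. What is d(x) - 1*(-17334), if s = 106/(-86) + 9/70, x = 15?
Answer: 52172017/3010 ≈ 17333.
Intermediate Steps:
s = -3323/3010 (s = 106*(-1/86) + 9*(1/70) = -53/43 + 9/70 = -3323/3010 ≈ -1.1040)
d(V) = -3323/3010
d(x) - 1*(-17334) = -3323/3010 - 1*(-17334) = -3323/3010 + 17334 = 52172017/3010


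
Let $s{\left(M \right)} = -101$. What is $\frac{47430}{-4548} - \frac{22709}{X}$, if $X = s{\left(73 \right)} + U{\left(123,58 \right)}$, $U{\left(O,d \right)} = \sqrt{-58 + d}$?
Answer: $\frac{16415017}{76558} \approx 214.41$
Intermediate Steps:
$X = -101$ ($X = -101 + \sqrt{-58 + 58} = -101 + \sqrt{0} = -101 + 0 = -101$)
$\frac{47430}{-4548} - \frac{22709}{X} = \frac{47430}{-4548} - \frac{22709}{-101} = 47430 \left(- \frac{1}{4548}\right) - - \frac{22709}{101} = - \frac{7905}{758} + \frac{22709}{101} = \frac{16415017}{76558}$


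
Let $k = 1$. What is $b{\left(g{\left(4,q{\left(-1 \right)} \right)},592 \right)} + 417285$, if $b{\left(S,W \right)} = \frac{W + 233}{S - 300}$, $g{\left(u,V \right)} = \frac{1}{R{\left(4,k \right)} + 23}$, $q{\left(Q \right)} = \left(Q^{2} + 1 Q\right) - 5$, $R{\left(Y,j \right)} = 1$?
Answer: $\frac{3004014915}{7199} \approx 4.1728 \cdot 10^{5}$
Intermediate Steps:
$q{\left(Q \right)} = -5 + Q + Q^{2}$ ($q{\left(Q \right)} = \left(Q^{2} + Q\right) - 5 = \left(Q + Q^{2}\right) - 5 = -5 + Q + Q^{2}$)
$g{\left(u,V \right)} = \frac{1}{24}$ ($g{\left(u,V \right)} = \frac{1}{1 + 23} = \frac{1}{24}$)
$b{\left(S,W \right)} = \frac{233 + W}{-300 + S}$
$b{\left(g{\left(4,q{\left(-1 \right)} \right)},592 \right)} + 417285 = \frac{233 + 592}{-300 + \frac{1}{24}} + 417285 = \frac{1}{- \frac{7199}{24}} \cdot 825 + 417285 = \left(- \frac{24}{7199}\right) 825 + 417285 = - \frac{19800}{7199} + 417285 = \frac{3004014915}{7199}$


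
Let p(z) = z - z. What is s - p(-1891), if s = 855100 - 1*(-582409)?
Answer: 1437509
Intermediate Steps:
p(z) = 0
s = 1437509 (s = 855100 + 582409 = 1437509)
s - p(-1891) = 1437509 - 1*0 = 1437509 + 0 = 1437509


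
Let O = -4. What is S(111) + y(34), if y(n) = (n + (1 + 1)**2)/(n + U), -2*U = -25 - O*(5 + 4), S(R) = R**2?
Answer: 36967/3 ≈ 12322.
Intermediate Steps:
U = -11/2 (U = -(-25 - (-4)*(5 + 4))/2 = -(-25 - (-4)*9)/2 = -(-25 - 1*(-36))/2 = -(-25 + 36)/2 = -1/2*11 = -11/2 ≈ -5.5000)
y(n) = (4 + n)/(-11/2 + n) (y(n) = (n + (1 + 1)**2)/(n - 11/2) = (n + 2**2)/(-11/2 + n) = (n + 4)/(-11/2 + n) = (4 + n)/(-11/2 + n))
S(111) + y(34) = 111**2 + 2*(4 + 34)/(-11 + 2*34) = 12321 + 2*38/(-11 + 68) = 12321 + 2*38/57 = 12321 + 2*(1/57)*38 = 12321 + 4/3 = 36967/3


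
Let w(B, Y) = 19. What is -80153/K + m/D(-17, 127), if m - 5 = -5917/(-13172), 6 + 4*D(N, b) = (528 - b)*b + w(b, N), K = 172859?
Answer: -13432891348817/28996305555780 ≈ -0.46326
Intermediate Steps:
D(N, b) = 13/4 + b*(528 - b)/4 (D(N, b) = -3/2 + ((528 - b)*b + 19)/4 = -3/2 + (b*(528 - b) + 19)/4 = -3/2 + (19 + b*(528 - b))/4 = -3/2 + (19/4 + b*(528 - b)/4) = 13/4 + b*(528 - b)/4)
m = 71777/13172 (m = 5 - 5917/(-13172) = 5 - 5917*(-1/13172) = 5 + 5917/13172 = 71777/13172 ≈ 5.4492)
-80153/K + m/D(-17, 127) = -80153/172859 + 71777/(13172*(13/4 + 132*127 - ¼*127²)) = -80153*1/172859 + 71777/(13172*(13/4 + 16764 - ¼*16129)) = -80153/172859 + 71777/(13172*(13/4 + 16764 - 16129/4)) = -80153/172859 + (71777/13172)/12735 = -80153/172859 + (71777/13172)*(1/12735) = -80153/172859 + 71777/167745420 = -13432891348817/28996305555780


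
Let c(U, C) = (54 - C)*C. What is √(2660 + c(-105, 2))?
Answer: 2*√691 ≈ 52.574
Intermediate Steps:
c(U, C) = C*(54 - C)
√(2660 + c(-105, 2)) = √(2660 + 2*(54 - 1*2)) = √(2660 + 2*(54 - 2)) = √(2660 + 2*52) = √(2660 + 104) = √2764 = 2*√691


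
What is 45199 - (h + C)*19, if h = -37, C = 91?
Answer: 44173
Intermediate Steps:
45199 - (h + C)*19 = 45199 - (-37 + 91)*19 = 45199 - 54*19 = 45199 - 1*1026 = 45199 - 1026 = 44173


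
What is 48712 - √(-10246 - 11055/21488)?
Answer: 48712 - I*√295697849329/5372 ≈ 48712.0 - 101.23*I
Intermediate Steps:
48712 - √(-10246 - 11055/21488) = 48712 - √(-220177103/21488) = 48712 - I*√295697849329/5372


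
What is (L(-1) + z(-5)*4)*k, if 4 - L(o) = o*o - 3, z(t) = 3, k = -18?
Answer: -324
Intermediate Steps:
L(o) = 7 - o² (L(o) = 4 - (o*o - 3) = 4 - (o² - 3) = 4 - (-3 + o²) = 4 + (3 - o²) = 7 - o²)
(L(-1) + z(-5)*4)*k = ((7 - 1*(-1)²) + 3*4)*(-18) = ((7 - 1*1) + 12)*(-18) = ((7 - 1) + 12)*(-18) = (6 + 12)*(-18) = 18*(-18) = -324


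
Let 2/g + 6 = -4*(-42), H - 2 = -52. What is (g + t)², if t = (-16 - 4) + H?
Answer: 32137561/6561 ≈ 4898.3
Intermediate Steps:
H = -50 (H = 2 - 52 = -50)
t = -70 (t = (-16 - 4) - 50 = -20 - 50 = -70)
g = 1/81 (g = 2/(-6 - 4*(-42)) = 2/(-6 + 168) = 2/162 = 2*(1/162) = 1/81 ≈ 0.012346)
(g + t)² = (1/81 - 70)² = (-5669/81)² = 32137561/6561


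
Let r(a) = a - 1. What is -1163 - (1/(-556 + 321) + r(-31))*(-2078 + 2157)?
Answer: 320854/235 ≈ 1365.3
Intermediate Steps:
r(a) = -1 + a
-1163 - (1/(-556 + 321) + r(-31))*(-2078 + 2157) = -1163 - (1/(-556 + 321) + (-1 - 31))*(-2078 + 2157) = -1163 - (1/(-235) - 32)*79 = -1163 - (-1/235 - 32)*79 = -1163 - (-7521)*79/235 = -1163 - 1*(-594159/235) = -1163 + 594159/235 = 320854/235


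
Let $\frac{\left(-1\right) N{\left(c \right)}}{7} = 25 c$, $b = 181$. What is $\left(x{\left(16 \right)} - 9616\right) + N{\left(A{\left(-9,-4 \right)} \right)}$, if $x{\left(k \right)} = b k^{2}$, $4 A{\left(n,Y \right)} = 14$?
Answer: $\frac{72215}{2} \approx 36108.0$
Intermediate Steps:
$A{\left(n,Y \right)} = \frac{7}{2}$ ($A{\left(n,Y \right)} = \frac{1}{4} \cdot 14 = \frac{7}{2}$)
$N{\left(c \right)} = - 175 c$ ($N{\left(c \right)} = - 7 \cdot 25 c = - 175 c$)
$x{\left(k \right)} = 181 k^{2}$
$\left(x{\left(16 \right)} - 9616\right) + N{\left(A{\left(-9,-4 \right)} \right)} = \left(181 \cdot 16^{2} - 9616\right) - \frac{1225}{2} = \left(181 \cdot 256 - 9616\right) - \frac{1225}{2} = \left(46336 - 9616\right) - \frac{1225}{2} = 36720 - \frac{1225}{2} = \frac{72215}{2}$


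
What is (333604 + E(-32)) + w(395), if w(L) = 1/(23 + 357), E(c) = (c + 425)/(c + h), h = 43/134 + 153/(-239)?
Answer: 43736299111619/131107220 ≈ 3.3359e+5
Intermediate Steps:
h = -10225/32026 (h = 43*(1/134) + 153*(-1/239) = 43/134 - 153/239 = -10225/32026 ≈ -0.31927)
E(c) = (425 + c)/(-10225/32026 + c) (E(c) = (c + 425)/(c - 10225/32026) = (425 + c)/(-10225/32026 + c))
w(L) = 1/380
(333604 + E(-32)) + w(395) = (333604 + 32026*(425 - 32)/(-10225 + 32026*(-32))) + 1/380 = (333604 + 32026*393/(-10225 - 1024832)) + 1/380 = (333604 + 32026*393/(-1035057)) + 1/380 = (333604 + 32026*(-1/1035057)*393) + 1/380 = (333604 - 4195406/345019) + 1/380 = 115095523070/345019 + 1/380 = 43736299111619/131107220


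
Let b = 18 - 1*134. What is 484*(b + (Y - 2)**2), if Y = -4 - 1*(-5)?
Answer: -55660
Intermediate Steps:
Y = 1 (Y = -4 + 5 = 1)
b = -116 (b = 18 - 134 = -116)
484*(b + (Y - 2)**2) = 484*(-116 + (1 - 2)**2) = 484*(-116 + (-1)**2) = 484*(-116 + 1) = 484*(-115) = -55660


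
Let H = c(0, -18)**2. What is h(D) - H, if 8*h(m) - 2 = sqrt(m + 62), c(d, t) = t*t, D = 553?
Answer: -419903/4 + sqrt(615)/8 ≈ -1.0497e+5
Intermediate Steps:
c(d, t) = t**2
H = 104976 (H = ((-18)**2)**2 = 324**2 = 104976)
h(m) = 1/4 + sqrt(62 + m)/8 (h(m) = 1/4 + sqrt(m + 62)/8 = 1/4 + sqrt(62 + m)/8)
h(D) - H = (1/4 + sqrt(62 + 553)/8) - 1*104976 = (1/4 + sqrt(615)/8) - 104976 = -419903/4 + sqrt(615)/8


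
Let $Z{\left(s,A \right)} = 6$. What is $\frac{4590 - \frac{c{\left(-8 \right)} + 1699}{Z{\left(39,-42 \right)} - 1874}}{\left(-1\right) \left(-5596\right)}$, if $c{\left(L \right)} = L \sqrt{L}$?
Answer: $\frac{8575819}{10453328} - \frac{i \sqrt{2}}{653333} \approx 0.82039 - 2.1646 \cdot 10^{-6} i$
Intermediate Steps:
$c{\left(L \right)} = L^{\frac{3}{2}}$
$\frac{4590 - \frac{c{\left(-8 \right)} + 1699}{Z{\left(39,-42 \right)} - 1874}}{\left(-1\right) \left(-5596\right)} = \frac{4590 - \frac{\left(-8\right)^{\frac{3}{2}} + 1699}{6 - 1874}}{\left(-1\right) \left(-5596\right)} = \frac{4590 - \frac{- 16 i \sqrt{2} + 1699}{-1868}}{5596} = \left(4590 - \left(1699 - 16 i \sqrt{2}\right) \left(- \frac{1}{1868}\right)\right) \frac{1}{5596} = \left(4590 - \left(- \frac{1699}{1868} + \frac{4 i \sqrt{2}}{467}\right)\right) \frac{1}{5596} = \left(4590 + \left(\frac{1699}{1868} - \frac{4 i \sqrt{2}}{467}\right)\right) \frac{1}{5596} = \left(\frac{8575819}{1868} - \frac{4 i \sqrt{2}}{467}\right) \frac{1}{5596} = \frac{8575819}{10453328} - \frac{i \sqrt{2}}{653333}$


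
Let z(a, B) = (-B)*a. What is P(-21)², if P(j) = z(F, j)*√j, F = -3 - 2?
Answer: -231525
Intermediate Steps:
F = -5
z(a, B) = -B*a
P(j) = 5*j^(3/2) (P(j) = (-1*j*(-5))*√j = (5*j)*√j = 5*j^(3/2))
P(-21)² = (5*(-21)^(3/2))² = (5*(-21*I*√21))² = (-105*I*√21)² = -231525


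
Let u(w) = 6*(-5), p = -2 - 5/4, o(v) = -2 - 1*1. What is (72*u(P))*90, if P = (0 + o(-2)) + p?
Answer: -194400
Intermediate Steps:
o(v) = -3 (o(v) = -2 - 1 = -3)
p = -13/4 (p = -2 - 5*¼ = -2 - 5/4 = -13/4 ≈ -3.2500)
P = -25/4 (P = (0 - 3) - 13/4 = -3 - 13/4 = -25/4 ≈ -6.2500)
u(w) = -30
(72*u(P))*90 = (72*(-30))*90 = -2160*90 = -194400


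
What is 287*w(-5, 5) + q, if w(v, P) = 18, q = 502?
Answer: 5668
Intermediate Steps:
287*w(-5, 5) + q = 287*18 + 502 = 5166 + 502 = 5668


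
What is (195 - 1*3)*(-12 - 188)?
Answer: -38400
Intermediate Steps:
(195 - 1*3)*(-12 - 188) = (195 - 3)*(-200) = 192*(-200) = -38400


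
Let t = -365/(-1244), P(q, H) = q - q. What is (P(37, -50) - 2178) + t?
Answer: -2709067/1244 ≈ -2177.7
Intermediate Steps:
P(q, H) = 0
t = 365/1244 (t = -365*(-1/1244) = 365/1244 ≈ 0.29341)
(P(37, -50) - 2178) + t = (0 - 2178) + 365/1244 = -2178 + 365/1244 = -2709067/1244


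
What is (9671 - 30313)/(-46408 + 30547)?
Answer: 20642/15861 ≈ 1.3014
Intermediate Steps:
(9671 - 30313)/(-46408 + 30547) = -20642/(-15861) = -20642*(-1/15861) = 20642/15861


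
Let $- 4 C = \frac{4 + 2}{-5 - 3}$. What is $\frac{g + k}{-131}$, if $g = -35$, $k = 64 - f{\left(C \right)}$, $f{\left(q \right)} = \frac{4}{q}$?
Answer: $- \frac{23}{393} \approx -0.058524$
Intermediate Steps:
$C = \frac{3}{16}$ ($C = - \frac{\left(4 + 2\right) \frac{1}{-5 - 3}}{4} = - \frac{6 \frac{1}{-8}}{4} = - \frac{6 \left(- \frac{1}{8}\right)}{4} = \left(- \frac{1}{4}\right) \left(- \frac{3}{4}\right) = \frac{3}{16} \approx 0.1875$)
$k = \frac{128}{3}$ ($k = 64 - \frac{4}{\frac{3}{16}} = 64 - 4 \cdot \frac{16}{3} = 64 - \frac{64}{3} = \frac{128}{3} \approx 42.667$)
$\frac{g + k}{-131} = \frac{-35 + \frac{128}{3}}{-131} = \frac{23}{3} \left(- \frac{1}{131}\right) = - \frac{23}{393}$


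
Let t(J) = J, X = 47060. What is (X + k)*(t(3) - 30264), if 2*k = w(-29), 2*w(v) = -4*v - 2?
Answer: -2849890197/2 ≈ -1.4249e+9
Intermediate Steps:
w(v) = -1 - 2*v (w(v) = (-4*v - 2)/2 = (-2 - 4*v)/2 = -1 - 2*v)
k = 57/2 (k = (-1 - 2*(-29))/2 = (-1 + 58)/2 = (½)*57 = 57/2 ≈ 28.500)
(X + k)*(t(3) - 30264) = (47060 + 57/2)*(3 - 30264) = (94177/2)*(-30261) = -2849890197/2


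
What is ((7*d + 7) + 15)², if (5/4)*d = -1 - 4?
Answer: 36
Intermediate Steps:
d = -4 (d = 4*(-1 - 4)/5 = (⅘)*(-5) = -4)
((7*d + 7) + 15)² = ((7*(-4) + 7) + 15)² = ((-28 + 7) + 15)² = (-21 + 15)² = (-6)² = 36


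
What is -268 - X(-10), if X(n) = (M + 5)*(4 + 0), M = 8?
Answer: -320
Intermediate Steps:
X(n) = 52 (X(n) = (8 + 5)*(4 + 0) = 13*4 = 52)
-268 - X(-10) = -268 - 1*52 = -268 - 52 = -320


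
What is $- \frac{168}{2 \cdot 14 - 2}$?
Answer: $- \frac{84}{13} \approx -6.4615$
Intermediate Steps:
$- \frac{168}{2 \cdot 14 - 2} = - \frac{168}{28 - 2} = - \frac{168}{26} = \left(-168\right) \frac{1}{26} = - \frac{84}{13}$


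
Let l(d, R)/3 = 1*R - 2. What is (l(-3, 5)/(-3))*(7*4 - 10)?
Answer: -54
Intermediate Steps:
l(d, R) = -6 + 3*R (l(d, R) = 3*(1*R - 2) = 3*(R - 2) = 3*(-2 + R) = -6 + 3*R)
(l(-3, 5)/(-3))*(7*4 - 10) = ((-6 + 3*5)/(-3))*(7*4 - 10) = ((-6 + 15)*(-⅓))*(28 - 10) = (9*(-⅓))*18 = -3*18 = -54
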